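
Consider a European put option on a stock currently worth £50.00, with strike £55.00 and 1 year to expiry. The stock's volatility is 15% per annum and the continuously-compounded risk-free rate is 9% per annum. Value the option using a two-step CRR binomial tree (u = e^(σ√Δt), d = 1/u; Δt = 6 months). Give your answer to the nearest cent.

CRR parameters: u = e^(σ√Δt) = e^(0.15·√0.5) = 1.1119, d = 1/u = 0.8994
Per-period rate: rΔt = 0.09·0.5 = 0.045, so R = e^0.045 = 1.0460
Risk-neutral probability p = (e^0.045 − 0.8994)/(1.1119 − 0.8994) = 0.1467/0.2125 = 0.6901
Terminal stock prices: S_uu = 61.82, S_ud = 50, S_dd = 40.44
Terminal payoffs (K − S): max(-6.816, 0) = 0, max(5, 0) = 5, max(14.56, 0) = 14.56
Node u (S = 55.59): V_u = e^(−0.045)·[0.6901·0.0000 + 0.3099·5.0000] = 1.4814
Node d (S = 44.97): V_d = e^(−0.045)·[0.6901·5.0000 + 0.3099·14.5571] = 7.6116
Node 0 (S = 50): V_0 = e^(−0.045)·[0.6901·1.4814 + 0.3099·7.6116] = 3.2325

£3.23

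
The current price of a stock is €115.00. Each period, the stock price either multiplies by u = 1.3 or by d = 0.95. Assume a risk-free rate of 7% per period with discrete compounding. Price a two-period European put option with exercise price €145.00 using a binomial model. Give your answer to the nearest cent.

€16.72

Risk-neutral probability p = (1 + 0.07 − 0.95)/(1.3 − 0.95) = 0.1200/0.3500 = 0.3429
Terminal stock prices: S_uu = 194.4, S_ud = 142, S_dd = 103.8
Terminal payoffs (K − S): max(-49.35, 0) = 0, max(2.975, 0) = 2.975, max(41.21, 0) = 41.21
Node u (S = 149.5): V_u = 1/1.07·[0.3429·0.0000 + 0.6571·2.9750] = 1.8271
Node d (S = 109.2): V_d = 1/1.07·[0.3429·2.9750 + 0.6571·41.2125] = 26.2640
Node 0 (S = 115): V_0 = 1/1.07·[0.3429·1.8271 + 0.6571·26.2640] = 16.7156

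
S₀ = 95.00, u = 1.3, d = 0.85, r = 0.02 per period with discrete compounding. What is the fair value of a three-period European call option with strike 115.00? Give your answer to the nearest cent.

10.15

Risk-neutral probability p = (1 + 0.02 − 0.85)/(1.3 − 0.85) = 0.1700/0.4500 = 0.3778
Terminal stock prices: S_uuu = 208.7, S_uud = 136.5, S_udd = 89.23, S_ddd = 58.34
Terminal payoffs (S − K): max(93.72, 0) = 93.72, max(21.47, 0) = 21.47, max(-25.77, 0) = 0, max(-56.66, 0) = 0
Node uu (S = 160.6): V_uu = 1/1.02·[0.3778·93.7150 + 0.6222·21.4675] = 47.8049
Node ud (S = 105): V_ud = 1/1.02·[0.3778·21.4675 + 0.6222·0.0000] = 7.9509
Node dd (S = 68.64): V_dd = 1/1.02·[0.3778·0.0000 + 0.6222·0.0000] = 0.0000
Node u (S = 123.5): V_u = 1/1.02·[0.3778·47.8049 + 0.6222·7.9509] = 22.5558
Node d (S = 80.75): V_d = 1/1.02·[0.3778·7.9509 + 0.6222·0.0000] = 2.9448
Node 0 (S = 95): V_0 = 1/1.02·[0.3778·22.5558 + 0.6222·2.9448] = 10.1504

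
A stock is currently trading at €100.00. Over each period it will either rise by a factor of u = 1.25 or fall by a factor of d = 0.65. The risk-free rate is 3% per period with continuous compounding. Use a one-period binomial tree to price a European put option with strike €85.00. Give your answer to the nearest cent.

Risk-neutral probability p = (e^0.03 − 0.65)/(1.25 − 0.65) = 0.3805/0.6000 = 0.6341
Terminal stock prices: S_u = 125, S_d = 65
Terminal payoffs (K − S): max(-40, 0) = 0, max(20, 0) = 20
Node 0 (S = 100): V_0 = e^(−0.03)·[0.6341·0.0000 + 0.3659·20.0000] = 7.1019

€7.10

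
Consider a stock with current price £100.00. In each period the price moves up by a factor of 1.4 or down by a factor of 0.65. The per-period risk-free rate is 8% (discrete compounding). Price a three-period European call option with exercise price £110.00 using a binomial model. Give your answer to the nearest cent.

£30.41

Risk-neutral probability p = (1 + 0.08 − 0.65)/(1.4 − 0.65) = 0.4300/0.7500 = 0.5733
Terminal stock prices: S_uuu = 274.4, S_uud = 127.4, S_udd = 59.15, S_ddd = 27.46
Terminal payoffs (S − K): max(164.4, 0) = 164.4, max(17.4, 0) = 17.4, max(-50.85, 0) = 0, max(-82.54, 0) = 0
Node uu (S = 196): V_uu = 1/1.08·[0.5733·164.4000 + 0.4267·17.4000] = 94.1481
Node ud (S = 91): V_ud = 1/1.08·[0.5733·17.4000 + 0.4267·0.0000] = 9.2370
Node dd (S = 42.25): V_dd = 1/1.08·[0.5733·0.0000 + 0.4267·0.0000] = 0.0000
Node u (S = 140): V_u = 1/1.08·[0.5733·94.1481 + 0.4267·9.2370] = 53.6291
Node d (S = 65): V_d = 1/1.08·[0.5733·9.2370 + 0.4267·0.0000] = 4.9036
Node 0 (S = 100): V_0 = 1/1.08·[0.5733·53.6291 + 0.4267·4.9036] = 30.4070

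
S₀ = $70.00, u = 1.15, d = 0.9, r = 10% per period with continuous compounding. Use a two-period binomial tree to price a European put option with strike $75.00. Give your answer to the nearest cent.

Risk-neutral probability p = (e^0.1 − 0.9)/(1.15 − 0.9) = 0.2052/0.2500 = 0.8207
Terminal stock prices: S_uu = 92.57, S_ud = 72.45, S_dd = 56.7
Terminal payoffs (K − S): max(-17.57, 0) = 0, max(2.55, 0) = 2.55, max(18.3, 0) = 18.3
Node u (S = 80.5): V_u = e^(−0.1)·[0.8207·0.0000 + 0.1793·2.5500] = 0.4137
Node d (S = 63): V_d = e^(−0.1)·[0.8207·2.5500 + 0.1793·18.3000] = 4.8628
Node 0 (S = 70): V_0 = e^(−0.1)·[0.8207·0.4137 + 0.1793·4.8628] = 1.0962

$1.10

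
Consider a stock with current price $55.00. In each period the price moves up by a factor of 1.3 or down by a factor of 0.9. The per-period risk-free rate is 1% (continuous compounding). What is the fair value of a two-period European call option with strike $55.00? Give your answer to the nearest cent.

$6.47

Risk-neutral probability p = (e^0.01 − 0.9)/(1.3 − 0.9) = 0.1101/0.4000 = 0.2751
Terminal stock prices: S_uu = 92.95, S_ud = 64.35, S_dd = 44.55
Terminal payoffs (S − K): max(37.95, 0) = 37.95, max(9.35, 0) = 9.35, max(-10.45, 0) = 0
Node u (S = 71.5): V_u = e^(−0.01)·[0.2751·37.9500 + 0.7249·9.3500] = 17.0473
Node d (S = 49.5): V_d = e^(−0.01)·[0.2751·9.3500 + 0.7249·0.0000] = 2.5468
Node 0 (S = 55): V_0 = e^(−0.01)·[0.2751·17.0473 + 0.7249·2.5468] = 6.4712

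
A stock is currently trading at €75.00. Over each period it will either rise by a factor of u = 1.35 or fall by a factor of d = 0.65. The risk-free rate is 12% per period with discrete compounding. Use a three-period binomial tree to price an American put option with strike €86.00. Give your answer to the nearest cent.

€14.48

Risk-neutral probability p = (1 + 0.12 − 0.65)/(1.35 − 0.65) = 0.4700/0.7000 = 0.6714
Terminal stock prices: S_uuu = 184.5, S_uud = 88.85, S_udd = 42.78, S_ddd = 20.6
Terminal payoffs (K − S): max(-98.53, 0) = 0, max(-2.847, 0) = 0, max(43.22, 0) = 43.22, max(65.4, 0) = 65.4
Node uu (S = 136.7): continuation = 1/1.12·[0.6714·0.0000 + 0.3286·0.0000] = 0.0000; exercise value = 0.0000 ≤ continuation, so V_uu = 0.0000
Node ud (S = 65.81): continuation = 1/1.12·[0.6714·0.0000 + 0.3286·43.2219] = 12.6799; exercise value = 20.1875 > continuation, so V_ud = 20.1875 (exercise)
Node dd (S = 31.69): continuation = 1/1.12·[0.6714·43.2219 + 0.3286·65.4031] = 45.0982; exercise value = 54.3125 > continuation, so V_dd = 54.3125 (exercise)
Node u (S = 101.2): continuation = 1/1.12·[0.6714·0.0000 + 0.3286·20.1875] = 5.9224; exercise value = 0.0000 ≤ continuation, so V_u = 5.9224
Node d (S = 48.75): continuation = 1/1.12·[0.6714·20.1875 + 0.3286·54.3125] = 28.0357; exercise value = 37.2500 > continuation, so V_d = 37.2500 (exercise)
Node 0 (S = 75): continuation = 1/1.12·[0.6714·5.9224 + 0.3286·37.2500] = 14.4783; exercise value = 11.0000 ≤ continuation, so V_0 = 14.4783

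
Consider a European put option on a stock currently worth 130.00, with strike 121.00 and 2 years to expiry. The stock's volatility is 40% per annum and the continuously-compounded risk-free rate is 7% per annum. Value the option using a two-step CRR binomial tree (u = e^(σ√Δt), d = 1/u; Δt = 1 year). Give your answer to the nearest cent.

CRR parameters: u = e^(σ√Δt) = e^(0.4·√1) = 1.4918, d = 1/u = 0.6703
Per-period rate: rΔt = 0.07·1 = 0.07, so R = e^0.07 = 1.0725
Risk-neutral probability p = (e^0.07 − 0.6703)/(1.4918 − 0.6703) = 0.4022/0.8215 = 0.4896
Terminal stock prices: S_uu = 289.3, S_ud = 130, S_dd = 58.41
Terminal payoffs (K − S): max(-168.3, 0) = 0, max(-9, 0) = 0, max(62.59, 0) = 62.59
Node u (S = 193.9): V_u = e^(−0.07)·[0.4896·0.0000 + 0.5104·0.0000] = 0.0000
Node d (S = 87.14): V_d = e^(−0.07)·[0.4896·0.0000 + 0.5104·62.5872] = 29.7863
Node 0 (S = 130): V_0 = e^(−0.07)·[0.4896·0.0000 + 0.5104·29.7863] = 14.1758

14.18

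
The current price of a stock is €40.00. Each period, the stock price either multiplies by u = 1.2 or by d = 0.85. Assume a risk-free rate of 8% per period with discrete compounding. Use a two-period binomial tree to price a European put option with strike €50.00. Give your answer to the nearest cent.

Risk-neutral probability p = (1 + 0.08 − 0.85)/(1.2 − 0.85) = 0.2300/0.3500 = 0.6571
Terminal stock prices: S_uu = 57.6, S_ud = 40.8, S_dd = 28.9
Terminal payoffs (K − S): max(-7.6, 0) = 0, max(9.2, 0) = 9.2, max(21.1, 0) = 21.1
Node u (S = 48): V_u = 1/1.08·[0.6571·0.0000 + 0.3429·9.2000] = 2.9206
Node d (S = 34): V_d = 1/1.08·[0.6571·9.2000 + 0.3429·21.1000] = 12.2963
Node 0 (S = 40): V_0 = 1/1.08·[0.6571·2.9206 + 0.3429·12.2963] = 5.6807

€5.68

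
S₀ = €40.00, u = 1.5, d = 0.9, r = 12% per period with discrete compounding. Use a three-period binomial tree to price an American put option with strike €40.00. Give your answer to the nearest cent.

€2.43

Risk-neutral probability p = (1 + 0.12 − 0.9)/(1.5 − 0.9) = 0.2200/0.6000 = 0.3667
Terminal stock prices: S_uuu = 135, S_uud = 81, S_udd = 48.6, S_ddd = 29.16
Terminal payoffs (K − S): max(-95, 0) = 0, max(-41, 0) = 0, max(-8.6, 0) = 0, max(10.84, 0) = 10.84
Node uu (S = 90): continuation = 1/1.12·[0.3667·0.0000 + 0.6333·0.0000] = 0.0000; exercise value = 0.0000 ≤ continuation, so V_uu = 0.0000
Node ud (S = 54): continuation = 1/1.12·[0.3667·0.0000 + 0.6333·0.0000] = 0.0000; exercise value = 0.0000 ≤ continuation, so V_ud = 0.0000
Node dd (S = 32.4): continuation = 1/1.12·[0.3667·0.0000 + 0.6333·10.8400] = 6.1298; exercise value = 7.6000 > continuation, so V_dd = 7.6000 (exercise)
Node u (S = 60): continuation = 1/1.12·[0.3667·0.0000 + 0.6333·0.0000] = 0.0000; exercise value = 0.0000 ≤ continuation, so V_u = 0.0000
Node d (S = 36): continuation = 1/1.12·[0.3667·0.0000 + 0.6333·7.6000] = 4.2976; exercise value = 4.0000 ≤ continuation, so V_d = 4.2976
Node 0 (S = 40): continuation = 1/1.12·[0.3667·0.0000 + 0.6333·4.2976] = 2.4302; exercise value = 0.0000 ≤ continuation, so V_0 = 2.4302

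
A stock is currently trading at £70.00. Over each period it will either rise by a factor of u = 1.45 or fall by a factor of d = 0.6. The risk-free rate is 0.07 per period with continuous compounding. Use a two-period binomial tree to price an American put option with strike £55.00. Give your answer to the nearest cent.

Risk-neutral probability p = (e^0.07 − 0.6)/(1.45 − 0.6) = 0.4725/0.8500 = 0.5559
Terminal stock prices: S_uu = 147.2, S_ud = 60.9, S_dd = 25.2
Terminal payoffs (K − S): max(-92.18, 0) = 0, max(-5.9, 0) = 0, max(29.8, 0) = 29.8
Node u (S = 101.5): continuation = e^(−0.07)·[0.5559·0.0000 + 0.4441·0.0000] = 0.0000; exercise value = 0.0000 ≤ continuation, so V_u = 0.0000
Node d (S = 42): continuation = e^(−0.07)·[0.5559·0.0000 + 0.4441·29.8000] = 12.3397; exercise value = 13.0000 > continuation, so V_d = 13.0000 (exercise)
Node 0 (S = 70): continuation = e^(−0.07)·[0.5559·0.0000 + 0.4441·13.0000] = 5.3831; exercise value = 0.0000 ≤ continuation, so V_0 = 5.3831

£5.38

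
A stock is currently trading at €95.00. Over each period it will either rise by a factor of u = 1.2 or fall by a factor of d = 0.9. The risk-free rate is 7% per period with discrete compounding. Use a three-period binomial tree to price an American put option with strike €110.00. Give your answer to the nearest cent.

€15.00

Risk-neutral probability p = (1 + 0.07 − 0.9)/(1.2 − 0.9) = 0.1700/0.3000 = 0.5667
Terminal stock prices: S_uuu = 164.2, S_uud = 123.1, S_udd = 92.34, S_ddd = 69.26
Terminal payoffs (K − S): max(-54.16, 0) = 0, max(-13.12, 0) = 0, max(17.66, 0) = 17.66, max(40.74, 0) = 40.74
Node uu (S = 136.8): continuation = 1/1.07·[0.5667·0.0000 + 0.4333·0.0000] = 0.0000; exercise value = 0.0000 ≤ continuation, so V_uu = 0.0000
Node ud (S = 102.6): continuation = 1/1.07·[0.5667·0.0000 + 0.4333·17.6600] = 7.1520; exercise value = 7.4000 > continuation, so V_ud = 7.4000 (exercise)
Node dd (S = 76.95): continuation = 1/1.07·[0.5667·17.6600 + 0.4333·40.7450] = 25.8537; exercise value = 33.0500 > continuation, so V_dd = 33.0500 (exercise)
Node u (S = 114): continuation = 1/1.07·[0.5667·0.0000 + 0.4333·7.4000] = 2.9969; exercise value = 0.0000 ≤ continuation, so V_u = 2.9969
Node d (S = 85.5): continuation = 1/1.07·[0.5667·7.4000 + 0.4333·33.0500] = 17.3037; exercise value = 24.5000 > continuation, so V_d = 24.5000 (exercise)
Node 0 (S = 95): continuation = 1/1.07·[0.5667·2.9969 + 0.4333·24.5000] = 11.5093; exercise value = 15.0000 > continuation, so V_0 = 15.0000 (exercise)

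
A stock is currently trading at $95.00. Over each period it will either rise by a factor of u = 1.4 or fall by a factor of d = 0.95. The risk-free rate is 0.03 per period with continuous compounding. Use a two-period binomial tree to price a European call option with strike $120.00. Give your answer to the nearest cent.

Risk-neutral probability p = (e^0.03 − 0.95)/(1.4 − 0.95) = 0.0805/0.4500 = 0.1788
Terminal stock prices: S_uu = 186.2, S_ud = 126.3, S_dd = 85.74
Terminal payoffs (S − K): max(66.2, 0) = 66.2, max(6.35, 0) = 6.35, max(-34.26, 0) = 0
Node u (S = 133): V_u = e^(−0.03)·[0.1788·66.2000 + 0.8212·6.3500] = 16.5465
Node d (S = 90.25): V_d = e^(−0.03)·[0.1788·6.3500 + 0.8212·0.0000] = 1.1017
Node 0 (S = 95): V_0 = e^(−0.03)·[0.1788·16.5465 + 0.8212·1.1017] = 3.7489

$3.75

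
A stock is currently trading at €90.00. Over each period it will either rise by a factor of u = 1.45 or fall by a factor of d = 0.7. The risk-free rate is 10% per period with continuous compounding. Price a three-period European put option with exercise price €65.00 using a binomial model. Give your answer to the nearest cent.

€2.73

Risk-neutral probability p = (e^0.1 − 0.7)/(1.45 − 0.7) = 0.4052/0.7500 = 0.5402
Terminal stock prices: S_uuu = 274.4, S_uud = 132.5, S_udd = 63.94, S_ddd = 30.87
Terminal payoffs (K − S): max(-209.4, 0) = 0, max(-67.46, 0) = 0, max(1.055, 0) = 1.055, max(34.13, 0) = 34.13
Node uu (S = 189.2): V_uu = e^(−0.1)·[0.5402·0.0000 + 0.4598·0.0000] = 0.0000
Node ud (S = 91.35): V_ud = e^(−0.1)·[0.5402·0.0000 + 0.4598·1.0550] = 0.4389
Node dd (S = 44.1): V_dd = e^(−0.1)·[0.5402·1.0550 + 0.4598·34.1300] = 14.7144
Node u (S = 130.5): V_u = e^(−0.1)·[0.5402·0.0000 + 0.4598·0.4389] = 0.1826
Node d (S = 63): V_d = e^(−0.1)·[0.5402·0.4389 + 0.4598·14.7144] = 6.3360
Node 0 (S = 90): V_0 = e^(−0.1)·[0.5402·0.1826 + 0.4598·6.3360] = 2.7252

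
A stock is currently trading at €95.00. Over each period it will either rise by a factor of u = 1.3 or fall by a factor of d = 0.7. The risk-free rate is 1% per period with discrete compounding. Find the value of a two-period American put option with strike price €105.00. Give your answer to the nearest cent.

€22.97

Risk-neutral probability p = (1 + 0.01 − 0.7)/(1.3 − 0.7) = 0.3100/0.6000 = 0.5167
Terminal stock prices: S_uu = 160.6, S_ud = 86.45, S_dd = 46.55
Terminal payoffs (K − S): max(-55.55, 0) = 0, max(18.55, 0) = 18.55, max(58.45, 0) = 58.45
Node u (S = 123.5): continuation = 1/1.01·[0.5167·0.0000 + 0.4833·18.5500] = 8.8771; exercise value = 0.0000 ≤ continuation, so V_u = 8.8771
Node d (S = 66.5): continuation = 1/1.01·[0.5167·18.5500 + 0.4833·58.4500] = 37.4604; exercise value = 38.5000 > continuation, so V_d = 38.5000 (exercise)
Node 0 (S = 95): continuation = 1/1.01·[0.5167·8.8771 + 0.4833·38.5000] = 22.9652; exercise value = 10.0000 ≤ continuation, so V_0 = 22.9652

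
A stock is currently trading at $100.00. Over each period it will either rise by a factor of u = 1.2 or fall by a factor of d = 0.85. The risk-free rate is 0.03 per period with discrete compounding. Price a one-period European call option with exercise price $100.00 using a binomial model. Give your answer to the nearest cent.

$9.99

Risk-neutral probability p = (1 + 0.03 − 0.85)/(1.2 − 0.85) = 0.1800/0.3500 = 0.5143
Terminal stock prices: S_u = 120, S_d = 85
Terminal payoffs (S − K): max(20, 0) = 20, max(-15, 0) = 0
Node 0 (S = 100): V_0 = 1/1.03·[0.5143·20.0000 + 0.4857·0.0000] = 9.9861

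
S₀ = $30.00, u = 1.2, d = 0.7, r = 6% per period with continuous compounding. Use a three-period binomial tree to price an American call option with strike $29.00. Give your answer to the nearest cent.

$7.68

Risk-neutral probability p = (e^0.06 − 0.7)/(1.2 − 0.7) = 0.3618/0.5000 = 0.7237
Terminal stock prices: S_uuu = 51.84, S_uud = 30.24, S_udd = 17.64, S_ddd = 10.29
Terminal payoffs (S − K): max(22.84, 0) = 22.84, max(1.24, 0) = 1.24, max(-11.36, 0) = 0, max(-18.71, 0) = 0
Node uu (S = 43.2): continuation = e^(−0.06)·[0.7237·22.8400 + 0.2763·1.2400] = 15.8888; exercise value = 14.2000 ≤ continuation, so V_uu = 15.8888
Node ud (S = 25.2): continuation = e^(−0.06)·[0.7237·1.2400 + 0.2763·0.0000] = 0.8451; exercise value = 0.0000 ≤ continuation, so V_ud = 0.8451
Node dd (S = 14.7): continuation = e^(−0.06)·[0.7237·0.0000 + 0.2763·0.0000] = 0.0000; exercise value = 0.0000 ≤ continuation, so V_dd = 0.0000
Node u (S = 36): continuation = e^(−0.06)·[0.7237·15.8888 + 0.2763·0.8451] = 11.0486; exercise value = 7.0000 ≤ continuation, so V_u = 11.0486
Node d (S = 21): continuation = e^(−0.06)·[0.7237·0.8451 + 0.2763·0.0000] = 0.5760; exercise value = 0.0000 ≤ continuation, so V_d = 0.5760
Node 0 (S = 30): continuation = e^(−0.06)·[0.7237·11.0486 + 0.2763·0.5760] = 7.6799; exercise value = 1.0000 ≤ continuation, so V_0 = 7.6799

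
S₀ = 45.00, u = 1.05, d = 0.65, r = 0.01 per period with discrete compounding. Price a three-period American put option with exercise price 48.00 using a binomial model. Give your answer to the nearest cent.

4.62

Risk-neutral probability p = (1 + 0.01 − 0.65)/(1.05 − 0.65) = 0.3600/0.4000 = 0.9000
Terminal stock prices: S_uuu = 52.09, S_uud = 32.25, S_udd = 19.96, S_ddd = 12.36
Terminal payoffs (K − S): max(-4.093, 0) = 0, max(15.75, 0) = 15.75, max(28.04, 0) = 28.04, max(35.64, 0) = 35.64
Node uu (S = 49.61): continuation = 1/1.01·[0.9000·0.0000 + 0.1000·15.7519] = 1.5596; exercise value = 0.0000 ≤ continuation, so V_uu = 1.5596
Node ud (S = 30.71): continuation = 1/1.01·[0.9000·15.7519 + 0.1000·28.0369] = 16.8123; exercise value = 17.2875 > continuation, so V_ud = 17.2875 (exercise)
Node dd (S = 19.01): continuation = 1/1.01·[0.9000·28.0369 + 0.1000·35.6419] = 28.5123; exercise value = 28.9875 > continuation, so V_dd = 28.9875 (exercise)
Node u (S = 47.25): continuation = 1/1.01·[0.9000·1.5596 + 0.1000·17.2875] = 3.1014; exercise value = 0.7500 ≤ continuation, so V_u = 3.1014
Node d (S = 29.25): continuation = 1/1.01·[0.9000·17.2875 + 0.1000·28.9875] = 18.2748; exercise value = 18.7500 > continuation, so V_d = 18.7500 (exercise)
Node 0 (S = 45): continuation = 1/1.01·[0.9000·3.1014 + 0.1000·18.7500] = 4.6200; exercise value = 3.0000 ≤ continuation, so V_0 = 4.6200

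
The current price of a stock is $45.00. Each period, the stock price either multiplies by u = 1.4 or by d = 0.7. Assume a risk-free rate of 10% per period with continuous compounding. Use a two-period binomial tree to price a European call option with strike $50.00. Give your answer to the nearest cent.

Risk-neutral probability p = (e^0.1 − 0.7)/(1.4 − 0.7) = 0.4052/0.7000 = 0.5788
Terminal stock prices: S_uu = 88.2, S_ud = 44.1, S_dd = 22.05
Terminal payoffs (S − K): max(38.2, 0) = 38.2, max(-5.9, 0) = 0, max(-27.95, 0) = 0
Node u (S = 63): V_u = e^(−0.1)·[0.5788·38.2000 + 0.4212·0.0000] = 20.0066
Node d (S = 31.5): V_d = e^(−0.1)·[0.5788·0.0000 + 0.4212·0.0000] = 0.0000
Node 0 (S = 45): V_0 = e^(−0.1)·[0.5788·20.0066 + 0.4212·0.0000] = 10.4782

$10.48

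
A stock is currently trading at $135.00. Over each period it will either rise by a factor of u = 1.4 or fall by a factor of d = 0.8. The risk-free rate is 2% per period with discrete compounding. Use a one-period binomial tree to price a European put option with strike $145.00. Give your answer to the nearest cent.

Risk-neutral probability p = (1 + 0.02 − 0.8)/(1.4 − 0.8) = 0.2200/0.6000 = 0.3667
Terminal stock prices: S_u = 189, S_d = 108
Terminal payoffs (K − S): max(-44, 0) = 0, max(37, 0) = 37
Node 0 (S = 135): V_0 = 1/1.02·[0.3667·0.0000 + 0.6333·37.0000] = 22.9739

$22.97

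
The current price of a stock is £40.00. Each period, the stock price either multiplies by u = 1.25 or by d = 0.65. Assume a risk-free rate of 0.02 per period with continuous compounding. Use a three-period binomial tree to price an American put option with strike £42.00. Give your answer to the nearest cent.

£8.35

Risk-neutral probability p = (e^0.02 − 0.65)/(1.25 − 0.65) = 0.3702/0.6000 = 0.6170
Terminal stock prices: S_uuu = 78.12, S_uud = 40.62, S_udd = 21.13, S_ddd = 10.98
Terminal payoffs (K − S): max(-36.12, 0) = 0, max(1.375, 0) = 1.375, max(20.87, 0) = 20.87, max(31.02, 0) = 31.02
Node uu (S = 62.5): continuation = e^(−0.02)·[0.6170·0.0000 + 0.3830·1.3750] = 0.5162; exercise value = 0.0000 ≤ continuation, so V_uu = 0.5162
Node ud (S = 32.5): continuation = e^(−0.02)·[0.6170·1.3750 + 0.3830·20.8750] = 8.6683; exercise value = 9.5000 > continuation, so V_ud = 9.5000 (exercise)
Node dd (S = 16.9): continuation = e^(−0.02)·[0.6170·20.8750 + 0.3830·31.0150] = 24.2683; exercise value = 25.1000 > continuation, so V_dd = 25.1000 (exercise)
Node u (S = 50): continuation = e^(−0.02)·[0.6170·0.5162 + 0.3830·9.5000] = 3.8786; exercise value = 0.0000 ≤ continuation, so V_u = 3.8786
Node d (S = 26): continuation = e^(−0.02)·[0.6170·9.5000 + 0.3830·25.1000] = 15.1683; exercise value = 16.0000 > continuation, so V_d = 16.0000 (exercise)
Node 0 (S = 40): continuation = e^(−0.02)·[0.6170·3.8786 + 0.3830·16.0000] = 8.3524; exercise value = 2.0000 ≤ continuation, so V_0 = 8.3524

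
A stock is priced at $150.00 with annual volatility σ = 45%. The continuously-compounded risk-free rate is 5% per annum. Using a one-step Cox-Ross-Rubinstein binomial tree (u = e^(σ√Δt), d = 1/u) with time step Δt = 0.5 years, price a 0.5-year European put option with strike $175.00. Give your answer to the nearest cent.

$34.68

CRR parameters: u = e^(σ√Δt) = e^(0.45·√0.5) = 1.3746, d = 1/u = 0.7275
Per-period rate: rΔt = 0.05·0.5 = 0.025, so R = e^0.025 = 1.0253
Risk-neutral probability p = (e^0.025 − 0.7275)/(1.3746 − 0.7275) = 0.2979/0.6472 = 0.4602
Terminal stock prices: S_u = 206.2, S_d = 109.1
Terminal payoffs (K − S): max(-31.2, 0) = 0, max(65.88, 0) = 65.88
Node 0 (S = 150): V_0 = e^(−0.025)·[0.4602·0.0000 + 0.5398·65.8812] = 34.6827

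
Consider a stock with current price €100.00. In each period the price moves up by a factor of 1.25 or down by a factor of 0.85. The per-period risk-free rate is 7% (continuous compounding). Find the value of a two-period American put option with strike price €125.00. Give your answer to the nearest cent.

Risk-neutral probability p = (e^0.07 − 0.85)/(1.25 − 0.85) = 0.2225/0.4000 = 0.5563
Terminal stock prices: S_uu = 156.2, S_ud = 106.2, S_dd = 72.25
Terminal payoffs (K − S): max(-31.25, 0) = 0, max(18.75, 0) = 18.75, max(52.75, 0) = 52.75
Node u (S = 125): continuation = e^(−0.07)·[0.5563·0.0000 + 0.4437·18.7500] = 7.7575; exercise value = 0.0000 ≤ continuation, so V_u = 7.7575
Node d (S = 85): continuation = e^(−0.07)·[0.5563·18.7500 + 0.4437·52.7500] = 31.5492; exercise value = 40.0000 > continuation, so V_d = 40.0000 (exercise)
Node 0 (S = 100): continuation = e^(−0.07)·[0.5563·7.7575 + 0.4437·40.0000] = 20.5727; exercise value = 25.0000 > continuation, so V_0 = 25.0000 (exercise)

€25.00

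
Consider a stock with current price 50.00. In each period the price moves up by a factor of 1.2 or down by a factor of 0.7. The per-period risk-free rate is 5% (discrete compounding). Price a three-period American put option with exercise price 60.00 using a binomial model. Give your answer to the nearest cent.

11.79

Risk-neutral probability p = (1 + 0.05 − 0.7)/(1.2 − 0.7) = 0.3500/0.5000 = 0.7000
Terminal stock prices: S_uuu = 86.4, S_uud = 50.4, S_udd = 29.4, S_ddd = 17.15
Terminal payoffs (K − S): max(-26.4, 0) = 0, max(9.6, 0) = 9.6, max(30.6, 0) = 30.6, max(42.85, 0) = 42.85
Node uu (S = 72): continuation = 1/1.05·[0.7000·0.0000 + 0.3000·9.6000] = 2.7429; exercise value = 0.0000 ≤ continuation, so V_uu = 2.7429
Node ud (S = 42): continuation = 1/1.05·[0.7000·9.6000 + 0.3000·30.6000] = 15.1429; exercise value = 18.0000 > continuation, so V_ud = 18.0000 (exercise)
Node dd (S = 24.5): continuation = 1/1.05·[0.7000·30.6000 + 0.3000·42.8500] = 32.6429; exercise value = 35.5000 > continuation, so V_dd = 35.5000 (exercise)
Node u (S = 60): continuation = 1/1.05·[0.7000·2.7429 + 0.3000·18.0000] = 6.9714; exercise value = 0.0000 ≤ continuation, so V_u = 6.9714
Node d (S = 35): continuation = 1/1.05·[0.7000·18.0000 + 0.3000·35.5000] = 22.1429; exercise value = 25.0000 > continuation, so V_d = 25.0000 (exercise)
Node 0 (S = 50): continuation = 1/1.05·[0.7000·6.9714 + 0.3000·25.0000] = 11.7905; exercise value = 10.0000 ≤ continuation, so V_0 = 11.7905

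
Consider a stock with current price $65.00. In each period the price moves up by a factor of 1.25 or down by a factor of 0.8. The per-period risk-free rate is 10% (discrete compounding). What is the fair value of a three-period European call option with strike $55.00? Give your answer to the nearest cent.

$24.78

Risk-neutral probability p = (1 + 0.1 − 0.8)/(1.25 − 0.8) = 0.3000/0.4500 = 0.6667
Terminal stock prices: S_uuu = 127, S_uud = 81.25, S_udd = 52, S_ddd = 33.28
Terminal payoffs (S − K): max(71.95, 0) = 71.95, max(26.25, 0) = 26.25, max(-3, 0) = 0, max(-21.72, 0) = 0
Node uu (S = 101.6): V_uu = 1/1.1·[0.6667·71.9531 + 0.3333·26.2500] = 51.5625
Node ud (S = 65): V_ud = 1/1.1·[0.6667·26.2500 + 0.3333·0.0000] = 15.9091
Node dd (S = 41.6): V_dd = 1/1.1·[0.6667·0.0000 + 0.3333·0.0000] = 0.0000
Node u (S = 81.25): V_u = 1/1.1·[0.6667·51.5625 + 0.3333·15.9091] = 36.0709
Node d (S = 52): V_d = 1/1.1·[0.6667·15.9091 + 0.3333·0.0000] = 9.6419
Node 0 (S = 65): V_0 = 1/1.1·[0.6667·36.0709 + 0.3333·9.6419] = 24.7830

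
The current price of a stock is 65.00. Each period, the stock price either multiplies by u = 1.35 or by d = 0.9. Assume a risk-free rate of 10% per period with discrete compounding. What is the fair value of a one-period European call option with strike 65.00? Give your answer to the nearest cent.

9.19

Risk-neutral probability p = (1 + 0.1 − 0.9)/(1.35 − 0.9) = 0.2000/0.4500 = 0.4444
Terminal stock prices: S_u = 87.75, S_d = 58.5
Terminal payoffs (S − K): max(22.75, 0) = 22.75, max(-6.5, 0) = 0
Node 0 (S = 65): V_0 = 1/1.1·[0.4444·22.7500 + 0.5556·0.0000] = 9.1919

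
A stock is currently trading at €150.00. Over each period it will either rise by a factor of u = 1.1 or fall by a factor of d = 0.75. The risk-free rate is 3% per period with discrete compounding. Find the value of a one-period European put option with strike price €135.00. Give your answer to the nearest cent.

Risk-neutral probability p = (1 + 0.03 − 0.75)/(1.1 − 0.75) = 0.2800/0.3500 = 0.8000
Terminal stock prices: S_u = 165, S_d = 112.5
Terminal payoffs (K − S): max(-30, 0) = 0, max(22.5, 0) = 22.5
Node 0 (S = 150): V_0 = 1/1.03·[0.8000·0.0000 + 0.2000·22.5000] = 4.3689

€4.37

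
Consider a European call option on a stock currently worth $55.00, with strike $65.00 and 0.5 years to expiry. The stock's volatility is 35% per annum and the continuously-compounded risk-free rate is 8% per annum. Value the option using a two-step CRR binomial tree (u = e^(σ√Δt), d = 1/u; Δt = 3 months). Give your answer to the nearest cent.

CRR parameters: u = e^(σ√Δt) = e^(0.35·√0.25) = 1.1912, d = 1/u = 0.8395
Per-period rate: rΔt = 0.08·0.25 = 0.02, so R = e^0.02 = 1.0202
Risk-neutral probability p = (e^0.02 − 0.8395)/(1.1912 − 0.8395) = 0.1807/0.3518 = 0.5138
Terminal stock prices: S_uu = 78.05, S_ud = 55, S_dd = 38.76
Terminal payoffs (S − K): max(13.05, 0) = 13.05, max(-10, 0) = 0, max(-26.24, 0) = 0
Node u (S = 65.52): V_u = e^(−0.02)·[0.5138·13.0487 + 0.4862·0.0000] = 6.5715
Node d (S = 46.17): V_d = e^(−0.02)·[0.5138·0.0000 + 0.4862·0.0000] = 0.0000
Node 0 (S = 55): V_0 = e^(−0.02)·[0.5138·6.5715 + 0.4862·0.0000] = 3.3095

$3.31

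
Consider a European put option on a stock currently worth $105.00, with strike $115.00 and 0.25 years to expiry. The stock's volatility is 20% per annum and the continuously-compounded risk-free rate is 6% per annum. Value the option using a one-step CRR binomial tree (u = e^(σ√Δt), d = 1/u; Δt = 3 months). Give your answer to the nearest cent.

$8.85

CRR parameters: u = e^(σ√Δt) = e^(0.2·√0.25) = 1.1052, d = 1/u = 0.9048
Per-period rate: rΔt = 0.06·0.25 = 0.015, so R = e^0.015 = 1.0151
Risk-neutral probability p = (e^0.015 − 0.9048)/(1.1052 − 0.9048) = 0.1103/0.2003 = 0.5505
Terminal stock prices: S_u = 116, S_d = 95.01
Terminal payoffs (K − S): max(-1.043, 0) = 0, max(19.99, 0) = 19.99
Node 0 (S = 105): V_0 = e^(−0.015)·[0.5505·0.0000 + 0.4495·19.9921] = 8.8534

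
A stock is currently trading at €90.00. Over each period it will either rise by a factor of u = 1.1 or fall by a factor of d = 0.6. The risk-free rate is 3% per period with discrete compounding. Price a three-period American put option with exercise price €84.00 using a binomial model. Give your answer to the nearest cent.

Risk-neutral probability p = (1 + 0.03 − 0.6)/(1.1 − 0.6) = 0.4300/0.5000 = 0.8600
Terminal stock prices: S_uuu = 119.8, S_uud = 65.34, S_udd = 35.64, S_ddd = 19.44
Terminal payoffs (K − S): max(-35.79, 0) = 0, max(18.66, 0) = 18.66, max(48.36, 0) = 48.36, max(64.56, 0) = 64.56
Node uu (S = 108.9): continuation = 1/1.03·[0.8600·0.0000 + 0.1400·18.6600] = 2.5363; exercise value = 0.0000 ≤ continuation, so V_uu = 2.5363
Node ud (S = 59.4): continuation = 1/1.03·[0.8600·18.6600 + 0.1400·48.3600] = 22.1534; exercise value = 24.6000 > continuation, so V_ud = 24.6000 (exercise)
Node dd (S = 32.4): continuation = 1/1.03·[0.8600·48.3600 + 0.1400·64.5600] = 49.1534; exercise value = 51.6000 > continuation, so V_dd = 51.6000 (exercise)
Node u (S = 99): continuation = 1/1.03·[0.8600·2.5363 + 0.1400·24.6000] = 5.4614; exercise value = 0.0000 ≤ continuation, so V_u = 5.4614
Node d (S = 54): continuation = 1/1.03·[0.8600·24.6000 + 0.1400·51.6000] = 27.5534; exercise value = 30.0000 > continuation, so V_d = 30.0000 (exercise)
Node 0 (S = 90): continuation = 1/1.03·[0.8600·5.4614 + 0.1400·30.0000] = 8.6377; exercise value = 0.0000 ≤ continuation, so V_0 = 8.6377

€8.64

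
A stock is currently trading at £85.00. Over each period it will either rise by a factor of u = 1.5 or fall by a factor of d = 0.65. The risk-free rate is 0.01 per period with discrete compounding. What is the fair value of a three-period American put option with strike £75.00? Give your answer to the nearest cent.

£18.51

Risk-neutral probability p = (1 + 0.01 − 0.65)/(1.5 − 0.65) = 0.3600/0.8500 = 0.4235
Terminal stock prices: S_uuu = 286.9, S_uud = 124.3, S_udd = 53.87, S_ddd = 23.34
Terminal payoffs (K − S): max(-211.9, 0) = 0, max(-49.31, 0) = 0, max(21.13, 0) = 21.13, max(51.66, 0) = 51.66
Node uu (S = 191.2): continuation = 1/1.01·[0.4235·0.0000 + 0.5765·0.0000] = 0.0000; exercise value = 0.0000 ≤ continuation, so V_uu = 0.0000
Node ud (S = 82.88): continuation = 1/1.01·[0.4235·0.0000 + 0.5765·21.1312] = 12.0609; exercise value = 0.0000 ≤ continuation, so V_ud = 12.0609
Node dd (S = 35.91): continuation = 1/1.01·[0.4235·21.1312 + 0.5765·51.6569] = 38.3449; exercise value = 39.0875 > continuation, so V_dd = 39.0875 (exercise)
Node u (S = 127.5): continuation = 1/1.01·[0.4235·0.0000 + 0.5765·12.0609] = 6.8839; exercise value = 0.0000 ≤ continuation, so V_u = 6.8839
Node d (S = 55.25): continuation = 1/1.01·[0.4235·12.0609 + 0.5765·39.0875] = 27.3673; exercise value = 19.7500 ≤ continuation, so V_d = 27.3673
Node 0 (S = 85): continuation = 1/1.01·[0.4235·6.8839 + 0.5765·27.3673] = 18.5069; exercise value = 0.0000 ≤ continuation, so V_0 = 18.5069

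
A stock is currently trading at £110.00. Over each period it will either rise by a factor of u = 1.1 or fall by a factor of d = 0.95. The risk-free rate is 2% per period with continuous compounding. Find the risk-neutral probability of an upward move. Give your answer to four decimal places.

Risk-neutral probability p = (e^0.02 − 0.95)/(1.1 − 0.95) = 0.0702/0.1500 = 0.4680

p = 0.4680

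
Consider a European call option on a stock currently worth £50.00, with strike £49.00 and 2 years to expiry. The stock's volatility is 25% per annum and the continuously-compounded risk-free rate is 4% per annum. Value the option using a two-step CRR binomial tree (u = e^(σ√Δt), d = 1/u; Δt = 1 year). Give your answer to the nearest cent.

CRR parameters: u = e^(σ√Δt) = e^(0.25·√1) = 1.2840, d = 1/u = 0.7788
Per-period rate: rΔt = 0.04·1 = 0.04, so R = e^0.04 = 1.0408
Risk-neutral probability p = (e^0.04 − 0.7788)/(1.2840 − 0.7788) = 0.2620/0.5052 = 0.5186
Terminal stock prices: S_uu = 82.44, S_ud = 50, S_dd = 30.33
Terminal payoffs (S − K): max(33.44, 0) = 33.44, max(1, 0) = 1, max(-18.67, 0) = 0
Node u (S = 64.2): V_u = e^(−0.04)·[0.5186·33.4361 + 0.4814·1.0000] = 17.1226
Node d (S = 38.94): V_d = e^(−0.04)·[0.5186·1.0000 + 0.4814·0.0000] = 0.4983
Node 0 (S = 50): V_0 = e^(−0.04)·[0.5186·17.1226 + 0.4814·0.4983] = 8.7621

£8.76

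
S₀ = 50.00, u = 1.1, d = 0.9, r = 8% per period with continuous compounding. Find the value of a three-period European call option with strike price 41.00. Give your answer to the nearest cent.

17.75

Risk-neutral probability p = (e^0.08 − 0.9)/(1.1 − 0.9) = 0.1833/0.2000 = 0.9164
Terminal stock prices: S_uuu = 66.55, S_uud = 54.45, S_udd = 44.55, S_ddd = 36.45
Terminal payoffs (S − K): max(25.55, 0) = 25.55, max(13.45, 0) = 13.45, max(3.55, 0) = 3.55, max(-4.55, 0) = 0
Node uu (S = 60.5): V_uu = e^(−0.08)·[0.9164·25.5500 + 0.0836·13.4500] = 22.6522
Node ud (S = 49.5): V_ud = e^(−0.08)·[0.9164·13.4500 + 0.0836·3.5500] = 11.6522
Node dd (S = 40.5): V_dd = e^(−0.08)·[0.9164·3.5500 + 0.0836·0.0000] = 3.0032
Node u (S = 55): V_u = e^(−0.08)·[0.9164·22.6522 + 0.0836·11.6522] = 20.0621
Node d (S = 45): V_d = e^(−0.08)·[0.9164·11.6522 + 0.0836·3.0032] = 10.0892
Node 0 (S = 50): V_0 = e^(−0.08)·[0.9164·20.0621 + 0.0836·10.0892] = 17.7503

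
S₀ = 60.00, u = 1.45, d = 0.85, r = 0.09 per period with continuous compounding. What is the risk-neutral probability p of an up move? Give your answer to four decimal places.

p = 0.4070

Risk-neutral probability p = (e^0.09 − 0.85)/(1.45 − 0.85) = 0.2442/0.6000 = 0.4070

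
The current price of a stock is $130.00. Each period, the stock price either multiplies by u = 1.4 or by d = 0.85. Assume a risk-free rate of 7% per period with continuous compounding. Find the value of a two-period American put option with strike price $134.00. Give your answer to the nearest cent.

Risk-neutral probability p = (e^0.07 − 0.85)/(1.4 − 0.85) = 0.2225/0.5500 = 0.4046
Terminal stock prices: S_uu = 254.8, S_ud = 154.7, S_dd = 93.92
Terminal payoffs (K − S): max(-120.8, 0) = 0, max(-20.7, 0) = 0, max(40.08, 0) = 40.08
Node u (S = 182): continuation = e^(−0.07)·[0.4046·0.0000 + 0.5954·0.0000] = 0.0000; exercise value = 0.0000 ≤ continuation, so V_u = 0.0000
Node d (S = 110.5): continuation = e^(−0.07)·[0.4046·0.0000 + 0.5954·40.0750] = 22.2490; exercise value = 23.5000 > continuation, so V_d = 23.5000 (exercise)
Node 0 (S = 130): continuation = e^(−0.07)·[0.4046·0.0000 + 0.5954·23.5000] = 13.0468; exercise value = 4.0000 ≤ continuation, so V_0 = 13.0468

$13.05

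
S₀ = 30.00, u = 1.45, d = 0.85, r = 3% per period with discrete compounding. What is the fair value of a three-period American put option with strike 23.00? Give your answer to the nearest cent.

1.44

Risk-neutral probability p = (1 + 0.03 − 0.85)/(1.45 − 0.85) = 0.1800/0.6000 = 0.3000
Terminal stock prices: S_uuu = 91.46, S_uud = 53.61, S_udd = 31.43, S_ddd = 18.42
Terminal payoffs (K − S): max(-68.46, 0) = 0, max(-30.61, 0) = 0, max(-8.429, 0) = 0, max(4.576, 0) = 4.576
Node uu (S = 63.08): continuation = 1/1.03·[0.3000·0.0000 + 0.7000·0.0000] = 0.0000; exercise value = 0.0000 ≤ continuation, so V_uu = 0.0000
Node ud (S = 36.98): continuation = 1/1.03·[0.3000·0.0000 + 0.7000·0.0000] = 0.0000; exercise value = 0.0000 ≤ continuation, so V_ud = 0.0000
Node dd (S = 21.67): continuation = 1/1.03·[0.3000·0.0000 + 0.7000·4.5763] = 3.1101; exercise value = 1.3250 ≤ continuation, so V_dd = 3.1101
Node u (S = 43.5): continuation = 1/1.03·[0.3000·0.0000 + 0.7000·0.0000] = 0.0000; exercise value = 0.0000 ≤ continuation, so V_u = 0.0000
Node d (S = 25.5): continuation = 1/1.03·[0.3000·0.0000 + 0.7000·3.1101] = 2.1136; exercise value = 0.0000 ≤ continuation, so V_d = 2.1136
Node 0 (S = 30): continuation = 1/1.03·[0.3000·0.0000 + 0.7000·2.1136] = 1.4365; exercise value = 0.0000 ≤ continuation, so V_0 = 1.4365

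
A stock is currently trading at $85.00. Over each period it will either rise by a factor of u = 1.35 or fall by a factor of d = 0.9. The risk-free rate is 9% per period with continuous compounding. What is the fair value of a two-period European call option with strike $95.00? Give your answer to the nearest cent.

$12.71

Risk-neutral probability p = (e^0.09 − 0.9)/(1.35 − 0.9) = 0.1942/0.4500 = 0.4315
Terminal stock prices: S_uu = 154.9, S_ud = 103.3, S_dd = 68.85
Terminal payoffs (S − K): max(59.91, 0) = 59.91, max(8.275, 0) = 8.275, max(-26.15, 0) = 0
Node u (S = 114.8): V_u = e^(−0.09)·[0.4315·59.9125 + 0.5685·8.2750] = 27.9265
Node d (S = 76.5): V_d = e^(−0.09)·[0.4315·8.2750 + 0.5685·0.0000] = 3.2633
Node 0 (S = 85): V_0 = e^(−0.09)·[0.4315·27.9265 + 0.5685·3.2633] = 12.7086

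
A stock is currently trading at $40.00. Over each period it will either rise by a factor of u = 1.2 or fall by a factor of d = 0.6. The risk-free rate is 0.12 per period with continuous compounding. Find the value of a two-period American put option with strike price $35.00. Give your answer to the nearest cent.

Risk-neutral probability p = (e^0.12 − 0.6)/(1.2 − 0.6) = 0.5275/0.6000 = 0.8792
Terminal stock prices: S_uu = 57.6, S_ud = 28.8, S_dd = 14.4
Terminal payoffs (K − S): max(-22.6, 0) = 0, max(6.2, 0) = 6.2, max(20.6, 0) = 20.6
Node u (S = 48): continuation = e^(−0.12)·[0.8792·0.0000 + 0.1208·6.2000] = 0.6645; exercise value = 0.0000 ≤ continuation, so V_u = 0.6645
Node d (S = 24): continuation = e^(−0.12)·[0.8792·6.2000 + 0.1208·20.6000] = 7.0422; exercise value = 11.0000 > continuation, so V_d = 11.0000 (exercise)
Node 0 (S = 40): continuation = e^(−0.12)·[0.8792·0.6645 + 0.1208·11.0000] = 1.6970; exercise value = 0.0000 ≤ continuation, so V_0 = 1.6970

$1.70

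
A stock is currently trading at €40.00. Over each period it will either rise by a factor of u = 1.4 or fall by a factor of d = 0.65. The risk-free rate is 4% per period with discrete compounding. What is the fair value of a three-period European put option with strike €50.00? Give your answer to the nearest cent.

Risk-neutral probability p = (1 + 0.04 − 0.65)/(1.4 − 0.65) = 0.3900/0.7500 = 0.5200
Terminal stock prices: S_uuu = 109.8, S_uud = 50.96, S_udd = 23.66, S_ddd = 10.98
Terminal payoffs (K − S): max(-59.76, 0) = 0, max(-0.96, 0) = 0, max(26.34, 0) = 26.34, max(39.02, 0) = 39.02
Node uu (S = 78.4): V_uu = 1/1.04·[0.5200·0.0000 + 0.4800·0.0000] = 0.0000
Node ud (S = 36.4): V_ud = 1/1.04·[0.5200·0.0000 + 0.4800·26.3400] = 12.1569
Node dd (S = 16.9): V_dd = 1/1.04·[0.5200·26.3400 + 0.4800·39.0150] = 31.1769
Node u (S = 56): V_u = 1/1.04·[0.5200·0.0000 + 0.4800·12.1569] = 5.6109
Node d (S = 26): V_d = 1/1.04·[0.5200·12.1569 + 0.4800·31.1769] = 20.4678
Node 0 (S = 40): V_0 = 1/1.04·[0.5200·5.6109 + 0.4800·20.4678] = 12.2521

€12.25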